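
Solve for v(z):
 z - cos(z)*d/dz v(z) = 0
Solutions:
 v(z) = C1 + Integral(z/cos(z), z)


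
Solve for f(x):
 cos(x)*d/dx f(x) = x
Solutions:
 f(x) = C1 + Integral(x/cos(x), x)


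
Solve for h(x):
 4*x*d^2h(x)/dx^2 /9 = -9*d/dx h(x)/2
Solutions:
 h(x) = C1 + C2/x^(73/8)


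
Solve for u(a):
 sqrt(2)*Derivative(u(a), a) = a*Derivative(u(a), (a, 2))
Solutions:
 u(a) = C1 + C2*a^(1 + sqrt(2))


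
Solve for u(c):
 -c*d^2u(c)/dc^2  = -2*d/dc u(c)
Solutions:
 u(c) = C1 + C2*c^3


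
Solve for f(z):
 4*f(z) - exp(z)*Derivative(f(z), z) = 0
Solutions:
 f(z) = C1*exp(-4*exp(-z))


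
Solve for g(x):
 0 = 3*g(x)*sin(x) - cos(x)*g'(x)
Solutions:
 g(x) = C1/cos(x)^3


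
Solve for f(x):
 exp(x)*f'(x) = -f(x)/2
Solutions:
 f(x) = C1*exp(exp(-x)/2)


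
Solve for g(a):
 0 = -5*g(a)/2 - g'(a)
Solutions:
 g(a) = C1*exp(-5*a/2)


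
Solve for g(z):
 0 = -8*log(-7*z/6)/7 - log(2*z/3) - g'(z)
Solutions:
 g(z) = C1 - 15*z*log(z)/7 + z*(-8*log(7)/7 + log(6)/7 + 15/7 + 2*log(3) - 8*I*pi/7)


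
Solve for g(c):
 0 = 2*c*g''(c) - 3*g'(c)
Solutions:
 g(c) = C1 + C2*c^(5/2)


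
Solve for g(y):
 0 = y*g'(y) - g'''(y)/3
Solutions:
 g(y) = C1 + Integral(C2*airyai(3^(1/3)*y) + C3*airybi(3^(1/3)*y), y)


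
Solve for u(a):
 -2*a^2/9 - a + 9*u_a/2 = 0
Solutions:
 u(a) = C1 + 4*a^3/243 + a^2/9


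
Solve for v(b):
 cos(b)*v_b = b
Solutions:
 v(b) = C1 + Integral(b/cos(b), b)


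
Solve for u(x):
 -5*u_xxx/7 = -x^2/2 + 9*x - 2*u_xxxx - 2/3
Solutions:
 u(x) = C1 + C2*x + C3*x^2 + C4*exp(5*x/14) + 7*x^5/600 - 217*x^4/600 - 4382*x^3/1125


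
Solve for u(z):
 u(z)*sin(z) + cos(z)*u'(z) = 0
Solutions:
 u(z) = C1*cos(z)


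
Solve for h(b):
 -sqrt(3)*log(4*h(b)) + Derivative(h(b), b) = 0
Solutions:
 -sqrt(3)*Integral(1/(log(_y) + 2*log(2)), (_y, h(b)))/3 = C1 - b


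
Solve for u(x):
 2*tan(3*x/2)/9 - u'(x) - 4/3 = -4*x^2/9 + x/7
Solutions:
 u(x) = C1 + 4*x^3/27 - x^2/14 - 4*x/3 - 4*log(cos(3*x/2))/27


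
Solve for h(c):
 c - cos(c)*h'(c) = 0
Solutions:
 h(c) = C1 + Integral(c/cos(c), c)


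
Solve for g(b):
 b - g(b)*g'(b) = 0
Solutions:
 g(b) = -sqrt(C1 + b^2)
 g(b) = sqrt(C1 + b^2)


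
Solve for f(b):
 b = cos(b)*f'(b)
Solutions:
 f(b) = C1 + Integral(b/cos(b), b)


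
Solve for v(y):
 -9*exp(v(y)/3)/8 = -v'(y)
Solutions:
 v(y) = 3*log(-1/(C1 + 9*y)) + 3*log(24)


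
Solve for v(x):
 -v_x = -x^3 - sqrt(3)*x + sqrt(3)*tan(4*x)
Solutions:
 v(x) = C1 + x^4/4 + sqrt(3)*x^2/2 + sqrt(3)*log(cos(4*x))/4


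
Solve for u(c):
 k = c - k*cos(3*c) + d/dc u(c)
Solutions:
 u(c) = C1 - c^2/2 + c*k + k*sin(3*c)/3


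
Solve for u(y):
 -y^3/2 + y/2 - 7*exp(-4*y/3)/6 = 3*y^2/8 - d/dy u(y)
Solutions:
 u(y) = C1 + y^4/8 + y^3/8 - y^2/4 - 7*exp(-4*y/3)/8


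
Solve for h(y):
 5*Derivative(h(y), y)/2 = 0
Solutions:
 h(y) = C1


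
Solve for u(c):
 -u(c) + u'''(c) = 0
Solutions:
 u(c) = C3*exp(c) + (C1*sin(sqrt(3)*c/2) + C2*cos(sqrt(3)*c/2))*exp(-c/2)


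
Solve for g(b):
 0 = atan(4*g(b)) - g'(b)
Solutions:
 Integral(1/atan(4*_y), (_y, g(b))) = C1 + b


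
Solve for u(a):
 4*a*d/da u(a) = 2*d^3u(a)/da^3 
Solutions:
 u(a) = C1 + Integral(C2*airyai(2^(1/3)*a) + C3*airybi(2^(1/3)*a), a)


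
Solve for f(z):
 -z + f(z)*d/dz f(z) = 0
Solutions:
 f(z) = -sqrt(C1 + z^2)
 f(z) = sqrt(C1 + z^2)


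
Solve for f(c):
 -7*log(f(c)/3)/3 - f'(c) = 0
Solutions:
 -3*Integral(1/(-log(_y) + log(3)), (_y, f(c)))/7 = C1 - c


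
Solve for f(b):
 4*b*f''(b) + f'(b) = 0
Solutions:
 f(b) = C1 + C2*b^(3/4)


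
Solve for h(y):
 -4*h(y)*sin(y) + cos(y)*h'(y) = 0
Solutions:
 h(y) = C1/cos(y)^4


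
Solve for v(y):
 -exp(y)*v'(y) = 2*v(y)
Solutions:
 v(y) = C1*exp(2*exp(-y))


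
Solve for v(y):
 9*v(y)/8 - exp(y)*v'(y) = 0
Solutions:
 v(y) = C1*exp(-9*exp(-y)/8)


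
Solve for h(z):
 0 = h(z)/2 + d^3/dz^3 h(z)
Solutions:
 h(z) = C3*exp(-2^(2/3)*z/2) + (C1*sin(2^(2/3)*sqrt(3)*z/4) + C2*cos(2^(2/3)*sqrt(3)*z/4))*exp(2^(2/3)*z/4)


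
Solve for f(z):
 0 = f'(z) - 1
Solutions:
 f(z) = C1 + z


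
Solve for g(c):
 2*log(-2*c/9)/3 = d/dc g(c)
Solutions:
 g(c) = C1 + 2*c*log(-c)/3 + 2*c*(-2*log(3) - 1 + log(2))/3


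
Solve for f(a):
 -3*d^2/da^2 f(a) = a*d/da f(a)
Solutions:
 f(a) = C1 + C2*erf(sqrt(6)*a/6)


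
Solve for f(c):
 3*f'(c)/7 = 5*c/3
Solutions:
 f(c) = C1 + 35*c^2/18


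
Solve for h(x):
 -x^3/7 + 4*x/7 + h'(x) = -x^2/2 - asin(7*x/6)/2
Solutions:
 h(x) = C1 + x^4/28 - x^3/6 - 2*x^2/7 - x*asin(7*x/6)/2 - sqrt(36 - 49*x^2)/14


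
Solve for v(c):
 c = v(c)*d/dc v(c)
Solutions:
 v(c) = -sqrt(C1 + c^2)
 v(c) = sqrt(C1 + c^2)


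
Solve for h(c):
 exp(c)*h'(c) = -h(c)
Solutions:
 h(c) = C1*exp(exp(-c))


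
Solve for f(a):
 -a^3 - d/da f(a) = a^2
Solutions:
 f(a) = C1 - a^4/4 - a^3/3


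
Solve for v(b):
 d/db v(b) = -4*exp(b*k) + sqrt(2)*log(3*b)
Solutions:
 v(b) = C1 + sqrt(2)*b*log(b) + sqrt(2)*b*(-1 + log(3)) + Piecewise((-4*exp(b*k)/k, Ne(k, 0)), (-4*b, True))


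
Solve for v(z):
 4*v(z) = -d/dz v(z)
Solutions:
 v(z) = C1*exp(-4*z)


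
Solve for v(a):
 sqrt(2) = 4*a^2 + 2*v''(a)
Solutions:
 v(a) = C1 + C2*a - a^4/6 + sqrt(2)*a^2/4


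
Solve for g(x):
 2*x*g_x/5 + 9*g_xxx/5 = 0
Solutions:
 g(x) = C1 + Integral(C2*airyai(-6^(1/3)*x/3) + C3*airybi(-6^(1/3)*x/3), x)


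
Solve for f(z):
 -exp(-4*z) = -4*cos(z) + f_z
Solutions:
 f(z) = C1 + 4*sin(z) + exp(-4*z)/4


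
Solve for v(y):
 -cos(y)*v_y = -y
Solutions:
 v(y) = C1 + Integral(y/cos(y), y)


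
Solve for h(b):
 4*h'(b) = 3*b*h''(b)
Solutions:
 h(b) = C1 + C2*b^(7/3)


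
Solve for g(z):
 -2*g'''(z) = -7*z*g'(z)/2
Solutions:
 g(z) = C1 + Integral(C2*airyai(14^(1/3)*z/2) + C3*airybi(14^(1/3)*z/2), z)


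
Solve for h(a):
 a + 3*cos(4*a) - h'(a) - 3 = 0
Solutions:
 h(a) = C1 + a^2/2 - 3*a + 3*sin(4*a)/4


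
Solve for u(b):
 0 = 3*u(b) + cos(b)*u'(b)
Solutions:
 u(b) = C1*(sin(b) - 1)^(3/2)/(sin(b) + 1)^(3/2)


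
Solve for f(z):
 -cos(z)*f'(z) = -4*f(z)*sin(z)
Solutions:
 f(z) = C1/cos(z)^4


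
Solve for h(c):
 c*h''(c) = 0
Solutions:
 h(c) = C1 + C2*c


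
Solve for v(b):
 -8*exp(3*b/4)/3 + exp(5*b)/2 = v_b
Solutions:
 v(b) = C1 - 32*exp(3*b/4)/9 + exp(5*b)/10


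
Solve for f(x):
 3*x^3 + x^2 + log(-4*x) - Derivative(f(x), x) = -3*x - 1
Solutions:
 f(x) = C1 + 3*x^4/4 + x^3/3 + 3*x^2/2 + x*log(-x) + 2*x*log(2)


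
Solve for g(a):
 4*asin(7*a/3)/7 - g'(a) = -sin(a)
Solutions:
 g(a) = C1 + 4*a*asin(7*a/3)/7 + 4*sqrt(9 - 49*a^2)/49 - cos(a)


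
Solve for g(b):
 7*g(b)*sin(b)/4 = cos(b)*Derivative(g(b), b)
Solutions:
 g(b) = C1/cos(b)^(7/4)


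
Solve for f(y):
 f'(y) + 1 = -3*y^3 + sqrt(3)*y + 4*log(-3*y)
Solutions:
 f(y) = C1 - 3*y^4/4 + sqrt(3)*y^2/2 + 4*y*log(-y) + y*(-5 + 4*log(3))


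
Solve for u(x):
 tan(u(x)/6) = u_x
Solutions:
 u(x) = -6*asin(C1*exp(x/6)) + 6*pi
 u(x) = 6*asin(C1*exp(x/6))


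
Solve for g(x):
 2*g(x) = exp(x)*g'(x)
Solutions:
 g(x) = C1*exp(-2*exp(-x))


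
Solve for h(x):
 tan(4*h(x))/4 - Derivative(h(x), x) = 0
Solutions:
 h(x) = -asin(C1*exp(x))/4 + pi/4
 h(x) = asin(C1*exp(x))/4


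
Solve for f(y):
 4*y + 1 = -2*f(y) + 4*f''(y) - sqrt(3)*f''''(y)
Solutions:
 f(y) = C1*exp(-sqrt(3)*y*sqrt(-sqrt(6)*sqrt(2 - sqrt(3)) + 2*sqrt(3))/3) + C2*exp(sqrt(3)*y*sqrt(-sqrt(6)*sqrt(2 - sqrt(3)) + 2*sqrt(3))/3) + C3*exp(-sqrt(3)*y*sqrt(sqrt(6)*sqrt(2 - sqrt(3)) + 2*sqrt(3))/3) + C4*exp(sqrt(3)*y*sqrt(sqrt(6)*sqrt(2 - sqrt(3)) + 2*sqrt(3))/3) - 2*y - 1/2


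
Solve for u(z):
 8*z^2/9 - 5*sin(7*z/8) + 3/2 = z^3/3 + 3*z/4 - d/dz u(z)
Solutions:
 u(z) = C1 + z^4/12 - 8*z^3/27 + 3*z^2/8 - 3*z/2 - 40*cos(7*z/8)/7


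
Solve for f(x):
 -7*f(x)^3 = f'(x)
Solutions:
 f(x) = -sqrt(2)*sqrt(-1/(C1 - 7*x))/2
 f(x) = sqrt(2)*sqrt(-1/(C1 - 7*x))/2


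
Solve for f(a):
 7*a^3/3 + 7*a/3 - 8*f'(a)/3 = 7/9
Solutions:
 f(a) = C1 + 7*a^4/32 + 7*a^2/16 - 7*a/24


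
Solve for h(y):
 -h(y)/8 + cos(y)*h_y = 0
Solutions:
 h(y) = C1*(sin(y) + 1)^(1/16)/(sin(y) - 1)^(1/16)


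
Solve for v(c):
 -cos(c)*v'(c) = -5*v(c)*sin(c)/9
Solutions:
 v(c) = C1/cos(c)^(5/9)


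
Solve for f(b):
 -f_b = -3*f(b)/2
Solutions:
 f(b) = C1*exp(3*b/2)


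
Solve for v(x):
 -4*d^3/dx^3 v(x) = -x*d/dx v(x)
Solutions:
 v(x) = C1 + Integral(C2*airyai(2^(1/3)*x/2) + C3*airybi(2^(1/3)*x/2), x)


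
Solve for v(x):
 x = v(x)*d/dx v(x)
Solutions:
 v(x) = -sqrt(C1 + x^2)
 v(x) = sqrt(C1 + x^2)


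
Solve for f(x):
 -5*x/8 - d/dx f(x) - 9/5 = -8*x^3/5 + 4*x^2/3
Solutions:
 f(x) = C1 + 2*x^4/5 - 4*x^3/9 - 5*x^2/16 - 9*x/5


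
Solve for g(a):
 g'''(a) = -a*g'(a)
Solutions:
 g(a) = C1 + Integral(C2*airyai(-a) + C3*airybi(-a), a)


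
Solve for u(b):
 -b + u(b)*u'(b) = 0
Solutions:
 u(b) = -sqrt(C1 + b^2)
 u(b) = sqrt(C1 + b^2)


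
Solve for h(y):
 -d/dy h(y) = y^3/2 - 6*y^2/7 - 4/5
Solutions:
 h(y) = C1 - y^4/8 + 2*y^3/7 + 4*y/5


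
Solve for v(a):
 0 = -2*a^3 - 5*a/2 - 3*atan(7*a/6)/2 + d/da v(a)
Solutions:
 v(a) = C1 + a^4/2 + 5*a^2/4 + 3*a*atan(7*a/6)/2 - 9*log(49*a^2 + 36)/14


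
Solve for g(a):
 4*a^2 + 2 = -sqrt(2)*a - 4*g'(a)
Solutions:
 g(a) = C1 - a^3/3 - sqrt(2)*a^2/8 - a/2


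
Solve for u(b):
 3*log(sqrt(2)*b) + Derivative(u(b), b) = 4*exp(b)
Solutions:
 u(b) = C1 - 3*b*log(b) + b*(3 - 3*log(2)/2) + 4*exp(b)


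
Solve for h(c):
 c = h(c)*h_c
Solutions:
 h(c) = -sqrt(C1 + c^2)
 h(c) = sqrt(C1 + c^2)


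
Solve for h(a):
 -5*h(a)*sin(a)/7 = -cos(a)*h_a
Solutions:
 h(a) = C1/cos(a)^(5/7)


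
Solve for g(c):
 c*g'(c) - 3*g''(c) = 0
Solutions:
 g(c) = C1 + C2*erfi(sqrt(6)*c/6)


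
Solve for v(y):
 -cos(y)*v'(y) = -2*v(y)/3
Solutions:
 v(y) = C1*(sin(y) + 1)^(1/3)/(sin(y) - 1)^(1/3)


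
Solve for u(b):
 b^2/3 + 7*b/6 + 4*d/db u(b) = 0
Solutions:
 u(b) = C1 - b^3/36 - 7*b^2/48


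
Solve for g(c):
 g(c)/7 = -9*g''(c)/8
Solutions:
 g(c) = C1*sin(2*sqrt(14)*c/21) + C2*cos(2*sqrt(14)*c/21)


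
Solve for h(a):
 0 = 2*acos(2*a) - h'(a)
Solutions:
 h(a) = C1 + 2*a*acos(2*a) - sqrt(1 - 4*a^2)


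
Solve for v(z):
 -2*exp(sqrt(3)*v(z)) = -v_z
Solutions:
 v(z) = sqrt(3)*(2*log(-1/(C1 + 2*z)) - log(3))/6


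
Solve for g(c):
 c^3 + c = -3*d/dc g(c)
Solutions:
 g(c) = C1 - c^4/12 - c^2/6


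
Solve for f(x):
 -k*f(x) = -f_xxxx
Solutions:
 f(x) = C1*exp(-k^(1/4)*x) + C2*exp(k^(1/4)*x) + C3*exp(-I*k^(1/4)*x) + C4*exp(I*k^(1/4)*x)


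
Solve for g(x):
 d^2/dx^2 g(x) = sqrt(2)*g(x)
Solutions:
 g(x) = C1*exp(-2^(1/4)*x) + C2*exp(2^(1/4)*x)


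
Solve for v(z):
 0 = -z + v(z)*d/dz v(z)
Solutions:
 v(z) = -sqrt(C1 + z^2)
 v(z) = sqrt(C1 + z^2)


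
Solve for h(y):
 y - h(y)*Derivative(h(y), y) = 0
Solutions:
 h(y) = -sqrt(C1 + y^2)
 h(y) = sqrt(C1 + y^2)


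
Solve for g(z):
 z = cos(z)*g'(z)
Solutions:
 g(z) = C1 + Integral(z/cos(z), z)


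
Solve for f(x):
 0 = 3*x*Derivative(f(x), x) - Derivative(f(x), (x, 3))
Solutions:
 f(x) = C1 + Integral(C2*airyai(3^(1/3)*x) + C3*airybi(3^(1/3)*x), x)


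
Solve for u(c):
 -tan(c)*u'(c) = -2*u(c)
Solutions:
 u(c) = C1*sin(c)^2


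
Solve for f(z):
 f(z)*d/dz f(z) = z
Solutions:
 f(z) = -sqrt(C1 + z^2)
 f(z) = sqrt(C1 + z^2)


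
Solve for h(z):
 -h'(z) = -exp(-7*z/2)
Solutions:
 h(z) = C1 - 2*exp(-7*z/2)/7


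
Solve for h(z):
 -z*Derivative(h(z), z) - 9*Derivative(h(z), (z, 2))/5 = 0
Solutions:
 h(z) = C1 + C2*erf(sqrt(10)*z/6)


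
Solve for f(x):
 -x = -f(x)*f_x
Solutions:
 f(x) = -sqrt(C1 + x^2)
 f(x) = sqrt(C1 + x^2)


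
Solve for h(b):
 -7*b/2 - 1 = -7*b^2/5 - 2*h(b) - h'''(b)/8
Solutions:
 h(b) = C3*exp(-2*2^(1/3)*b) - 7*b^2/10 + 7*b/4 + (C1*sin(2^(1/3)*sqrt(3)*b) + C2*cos(2^(1/3)*sqrt(3)*b))*exp(2^(1/3)*b) + 1/2


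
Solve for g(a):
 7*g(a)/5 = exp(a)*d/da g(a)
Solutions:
 g(a) = C1*exp(-7*exp(-a)/5)


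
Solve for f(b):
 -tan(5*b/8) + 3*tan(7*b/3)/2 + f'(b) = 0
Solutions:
 f(b) = C1 - 8*log(cos(5*b/8))/5 + 9*log(cos(7*b/3))/14


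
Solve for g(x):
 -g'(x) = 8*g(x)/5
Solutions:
 g(x) = C1*exp(-8*x/5)


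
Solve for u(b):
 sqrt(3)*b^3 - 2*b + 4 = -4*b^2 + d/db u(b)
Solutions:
 u(b) = C1 + sqrt(3)*b^4/4 + 4*b^3/3 - b^2 + 4*b


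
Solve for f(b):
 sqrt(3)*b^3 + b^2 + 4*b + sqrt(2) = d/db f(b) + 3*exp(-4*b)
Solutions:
 f(b) = C1 + sqrt(3)*b^4/4 + b^3/3 + 2*b^2 + sqrt(2)*b + 3*exp(-4*b)/4


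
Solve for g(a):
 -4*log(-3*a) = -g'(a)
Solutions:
 g(a) = C1 + 4*a*log(-a) + 4*a*(-1 + log(3))


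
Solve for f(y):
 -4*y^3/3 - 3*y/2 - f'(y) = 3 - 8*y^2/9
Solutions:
 f(y) = C1 - y^4/3 + 8*y^3/27 - 3*y^2/4 - 3*y


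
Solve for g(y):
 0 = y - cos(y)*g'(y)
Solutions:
 g(y) = C1 + Integral(y/cos(y), y)


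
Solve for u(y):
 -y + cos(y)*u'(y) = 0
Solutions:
 u(y) = C1 + Integral(y/cos(y), y)


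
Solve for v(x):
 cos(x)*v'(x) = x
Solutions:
 v(x) = C1 + Integral(x/cos(x), x)


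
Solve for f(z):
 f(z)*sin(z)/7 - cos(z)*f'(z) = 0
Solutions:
 f(z) = C1/cos(z)^(1/7)


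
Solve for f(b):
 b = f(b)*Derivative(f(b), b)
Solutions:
 f(b) = -sqrt(C1 + b^2)
 f(b) = sqrt(C1 + b^2)


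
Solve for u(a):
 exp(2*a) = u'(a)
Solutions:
 u(a) = C1 + exp(2*a)/2


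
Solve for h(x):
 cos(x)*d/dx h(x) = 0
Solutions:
 h(x) = C1


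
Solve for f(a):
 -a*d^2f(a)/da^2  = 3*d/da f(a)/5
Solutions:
 f(a) = C1 + C2*a^(2/5)


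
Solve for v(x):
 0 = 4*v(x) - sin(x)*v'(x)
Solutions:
 v(x) = C1*(cos(x)^2 - 2*cos(x) + 1)/(cos(x)^2 + 2*cos(x) + 1)


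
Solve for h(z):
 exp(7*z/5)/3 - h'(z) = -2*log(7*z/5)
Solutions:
 h(z) = C1 + 2*z*log(z) + 2*z*(-log(5) - 1 + log(7)) + 5*exp(7*z/5)/21


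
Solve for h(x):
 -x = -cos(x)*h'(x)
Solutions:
 h(x) = C1 + Integral(x/cos(x), x)


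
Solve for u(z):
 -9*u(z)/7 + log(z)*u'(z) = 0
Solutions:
 u(z) = C1*exp(9*li(z)/7)


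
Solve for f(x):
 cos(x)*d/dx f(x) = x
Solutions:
 f(x) = C1 + Integral(x/cos(x), x)


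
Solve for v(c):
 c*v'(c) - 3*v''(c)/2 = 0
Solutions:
 v(c) = C1 + C2*erfi(sqrt(3)*c/3)


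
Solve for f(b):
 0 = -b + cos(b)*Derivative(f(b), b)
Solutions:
 f(b) = C1 + Integral(b/cos(b), b)


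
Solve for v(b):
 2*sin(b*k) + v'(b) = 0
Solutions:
 v(b) = C1 + 2*cos(b*k)/k


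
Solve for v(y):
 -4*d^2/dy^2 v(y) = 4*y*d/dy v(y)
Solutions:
 v(y) = C1 + C2*erf(sqrt(2)*y/2)


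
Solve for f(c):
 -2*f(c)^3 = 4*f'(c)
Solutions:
 f(c) = -sqrt(-1/(C1 - c))
 f(c) = sqrt(-1/(C1 - c))


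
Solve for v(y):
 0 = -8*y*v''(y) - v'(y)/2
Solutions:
 v(y) = C1 + C2*y^(15/16)


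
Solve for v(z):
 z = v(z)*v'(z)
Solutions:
 v(z) = -sqrt(C1 + z^2)
 v(z) = sqrt(C1 + z^2)


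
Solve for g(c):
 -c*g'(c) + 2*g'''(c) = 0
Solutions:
 g(c) = C1 + Integral(C2*airyai(2^(2/3)*c/2) + C3*airybi(2^(2/3)*c/2), c)


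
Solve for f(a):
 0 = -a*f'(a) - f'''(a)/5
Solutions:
 f(a) = C1 + Integral(C2*airyai(-5^(1/3)*a) + C3*airybi(-5^(1/3)*a), a)


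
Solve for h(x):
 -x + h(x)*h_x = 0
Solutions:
 h(x) = -sqrt(C1 + x^2)
 h(x) = sqrt(C1 + x^2)


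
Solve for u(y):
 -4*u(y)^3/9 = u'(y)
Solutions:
 u(y) = -3*sqrt(2)*sqrt(-1/(C1 - 4*y))/2
 u(y) = 3*sqrt(2)*sqrt(-1/(C1 - 4*y))/2


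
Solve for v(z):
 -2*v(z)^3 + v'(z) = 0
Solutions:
 v(z) = -sqrt(2)*sqrt(-1/(C1 + 2*z))/2
 v(z) = sqrt(2)*sqrt(-1/(C1 + 2*z))/2


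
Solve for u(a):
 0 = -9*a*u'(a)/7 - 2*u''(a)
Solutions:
 u(a) = C1 + C2*erf(3*sqrt(7)*a/14)


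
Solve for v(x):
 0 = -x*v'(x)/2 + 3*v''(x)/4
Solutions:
 v(x) = C1 + C2*erfi(sqrt(3)*x/3)


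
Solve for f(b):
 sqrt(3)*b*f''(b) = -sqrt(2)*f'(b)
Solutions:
 f(b) = C1 + C2*b^(1 - sqrt(6)/3)


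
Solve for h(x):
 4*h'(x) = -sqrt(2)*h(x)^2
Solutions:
 h(x) = 4/(C1 + sqrt(2)*x)


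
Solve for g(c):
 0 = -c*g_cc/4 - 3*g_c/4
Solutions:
 g(c) = C1 + C2/c^2


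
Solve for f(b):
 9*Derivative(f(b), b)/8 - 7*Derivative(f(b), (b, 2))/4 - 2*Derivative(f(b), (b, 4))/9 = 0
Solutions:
 f(b) = C1 + C2*exp(6^(1/3)*b*(-(27 + sqrt(2787))^(1/3) + 7*6^(1/3)/(27 + sqrt(2787))^(1/3))/8)*sin(2^(1/3)*3^(1/6)*b*(21*2^(1/3)/(27 + sqrt(2787))^(1/3) + 3^(2/3)*(27 + sqrt(2787))^(1/3))/8) + C3*exp(6^(1/3)*b*(-(27 + sqrt(2787))^(1/3) + 7*6^(1/3)/(27 + sqrt(2787))^(1/3))/8)*cos(2^(1/3)*3^(1/6)*b*(21*2^(1/3)/(27 + sqrt(2787))^(1/3) + 3^(2/3)*(27 + sqrt(2787))^(1/3))/8) + C4*exp(-6^(1/3)*b*(-(27 + sqrt(2787))^(1/3) + 7*6^(1/3)/(27 + sqrt(2787))^(1/3))/4)


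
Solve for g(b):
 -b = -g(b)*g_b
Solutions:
 g(b) = -sqrt(C1 + b^2)
 g(b) = sqrt(C1 + b^2)


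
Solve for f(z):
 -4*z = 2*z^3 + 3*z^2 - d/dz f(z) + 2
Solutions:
 f(z) = C1 + z^4/2 + z^3 + 2*z^2 + 2*z


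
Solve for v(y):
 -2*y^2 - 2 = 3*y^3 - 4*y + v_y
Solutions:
 v(y) = C1 - 3*y^4/4 - 2*y^3/3 + 2*y^2 - 2*y


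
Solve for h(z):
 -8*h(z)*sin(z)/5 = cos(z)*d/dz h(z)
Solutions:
 h(z) = C1*cos(z)^(8/5)


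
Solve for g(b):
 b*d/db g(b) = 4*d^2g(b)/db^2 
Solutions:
 g(b) = C1 + C2*erfi(sqrt(2)*b/4)


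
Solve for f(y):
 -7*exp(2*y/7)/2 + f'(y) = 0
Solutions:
 f(y) = C1 + 49*exp(2*y/7)/4


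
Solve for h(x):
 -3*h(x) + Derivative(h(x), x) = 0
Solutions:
 h(x) = C1*exp(3*x)


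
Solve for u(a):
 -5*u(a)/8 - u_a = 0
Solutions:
 u(a) = C1*exp(-5*a/8)


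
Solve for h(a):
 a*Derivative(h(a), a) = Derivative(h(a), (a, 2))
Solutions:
 h(a) = C1 + C2*erfi(sqrt(2)*a/2)


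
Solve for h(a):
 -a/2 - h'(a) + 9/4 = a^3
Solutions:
 h(a) = C1 - a^4/4 - a^2/4 + 9*a/4


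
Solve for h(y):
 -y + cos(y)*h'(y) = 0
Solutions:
 h(y) = C1 + Integral(y/cos(y), y)


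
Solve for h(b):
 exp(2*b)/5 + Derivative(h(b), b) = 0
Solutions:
 h(b) = C1 - exp(2*b)/10


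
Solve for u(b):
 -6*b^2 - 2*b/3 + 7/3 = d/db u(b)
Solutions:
 u(b) = C1 - 2*b^3 - b^2/3 + 7*b/3


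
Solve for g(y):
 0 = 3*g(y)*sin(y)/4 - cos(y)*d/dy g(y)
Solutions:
 g(y) = C1/cos(y)^(3/4)


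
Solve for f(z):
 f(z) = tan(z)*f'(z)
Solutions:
 f(z) = C1*sin(z)


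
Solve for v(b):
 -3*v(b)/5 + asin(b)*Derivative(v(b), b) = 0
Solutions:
 v(b) = C1*exp(3*Integral(1/asin(b), b)/5)


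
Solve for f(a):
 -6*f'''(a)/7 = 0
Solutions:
 f(a) = C1 + C2*a + C3*a^2


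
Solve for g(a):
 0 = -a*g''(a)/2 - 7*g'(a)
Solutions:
 g(a) = C1 + C2/a^13


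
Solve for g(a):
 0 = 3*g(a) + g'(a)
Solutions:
 g(a) = C1*exp(-3*a)


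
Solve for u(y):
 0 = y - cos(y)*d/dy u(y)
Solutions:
 u(y) = C1 + Integral(y/cos(y), y)


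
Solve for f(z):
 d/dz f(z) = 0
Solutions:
 f(z) = C1


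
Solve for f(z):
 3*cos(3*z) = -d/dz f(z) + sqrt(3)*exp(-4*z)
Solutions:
 f(z) = C1 - sin(3*z) - sqrt(3)*exp(-4*z)/4


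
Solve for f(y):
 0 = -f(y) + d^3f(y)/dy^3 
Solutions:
 f(y) = C3*exp(y) + (C1*sin(sqrt(3)*y/2) + C2*cos(sqrt(3)*y/2))*exp(-y/2)


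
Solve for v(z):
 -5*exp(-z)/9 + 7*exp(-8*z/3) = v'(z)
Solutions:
 v(z) = C1 + 5*exp(-z)/9 - 21*exp(-8*z/3)/8


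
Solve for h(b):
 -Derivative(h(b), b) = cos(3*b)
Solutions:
 h(b) = C1 - sin(3*b)/3


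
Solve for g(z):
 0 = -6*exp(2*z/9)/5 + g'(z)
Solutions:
 g(z) = C1 + 27*exp(2*z/9)/5


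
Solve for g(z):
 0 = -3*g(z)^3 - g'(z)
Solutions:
 g(z) = -sqrt(2)*sqrt(-1/(C1 - 3*z))/2
 g(z) = sqrt(2)*sqrt(-1/(C1 - 3*z))/2


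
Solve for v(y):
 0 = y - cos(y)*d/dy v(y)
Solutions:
 v(y) = C1 + Integral(y/cos(y), y)


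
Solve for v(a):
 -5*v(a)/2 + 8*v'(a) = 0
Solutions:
 v(a) = C1*exp(5*a/16)


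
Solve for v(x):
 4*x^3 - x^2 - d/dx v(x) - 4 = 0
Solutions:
 v(x) = C1 + x^4 - x^3/3 - 4*x


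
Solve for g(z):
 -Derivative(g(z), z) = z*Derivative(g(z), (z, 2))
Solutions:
 g(z) = C1 + C2*log(z)


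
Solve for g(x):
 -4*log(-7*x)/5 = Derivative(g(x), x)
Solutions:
 g(x) = C1 - 4*x*log(-x)/5 + 4*x*(1 - log(7))/5


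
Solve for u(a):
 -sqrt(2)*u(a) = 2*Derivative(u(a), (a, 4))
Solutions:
 u(a) = (C1*sin(2^(3/8)*a/2) + C2*cos(2^(3/8)*a/2))*exp(-2^(3/8)*a/2) + (C3*sin(2^(3/8)*a/2) + C4*cos(2^(3/8)*a/2))*exp(2^(3/8)*a/2)


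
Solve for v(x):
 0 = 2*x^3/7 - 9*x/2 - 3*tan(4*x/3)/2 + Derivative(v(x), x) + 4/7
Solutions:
 v(x) = C1 - x^4/14 + 9*x^2/4 - 4*x/7 - 9*log(cos(4*x/3))/8


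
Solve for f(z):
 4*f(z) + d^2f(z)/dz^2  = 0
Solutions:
 f(z) = C1*sin(2*z) + C2*cos(2*z)


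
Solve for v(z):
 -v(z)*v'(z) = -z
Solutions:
 v(z) = -sqrt(C1 + z^2)
 v(z) = sqrt(C1 + z^2)


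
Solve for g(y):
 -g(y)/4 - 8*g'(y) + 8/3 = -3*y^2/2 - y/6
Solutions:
 g(y) = C1*exp(-y/32) + 6*y^2 - 1150*y/3 + 36832/3


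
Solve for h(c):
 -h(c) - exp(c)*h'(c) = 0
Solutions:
 h(c) = C1*exp(exp(-c))


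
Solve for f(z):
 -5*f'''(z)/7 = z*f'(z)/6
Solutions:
 f(z) = C1 + Integral(C2*airyai(-30^(2/3)*7^(1/3)*z/30) + C3*airybi(-30^(2/3)*7^(1/3)*z/30), z)


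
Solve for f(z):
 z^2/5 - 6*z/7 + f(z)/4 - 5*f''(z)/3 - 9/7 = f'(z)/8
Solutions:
 f(z) = C1*exp(z*(-3 + sqrt(969))/80) + C2*exp(-z*(3 + sqrt(969))/80) - 4*z^2/5 + 92*z/35 - 442/105


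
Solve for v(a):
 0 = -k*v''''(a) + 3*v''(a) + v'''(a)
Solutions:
 v(a) = C1 + C2*a + C3*exp(a*(1 - sqrt(12*k + 1))/(2*k)) + C4*exp(a*(sqrt(12*k + 1) + 1)/(2*k))


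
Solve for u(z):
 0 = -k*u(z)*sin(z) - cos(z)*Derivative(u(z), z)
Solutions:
 u(z) = C1*exp(k*log(cos(z)))


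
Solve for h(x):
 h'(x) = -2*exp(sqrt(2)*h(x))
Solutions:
 h(x) = sqrt(2)*(2*log(1/(C1 + 2*x)) - log(2))/4


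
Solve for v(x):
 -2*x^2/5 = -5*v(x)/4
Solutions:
 v(x) = 8*x^2/25


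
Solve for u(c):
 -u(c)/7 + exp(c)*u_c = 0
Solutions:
 u(c) = C1*exp(-exp(-c)/7)


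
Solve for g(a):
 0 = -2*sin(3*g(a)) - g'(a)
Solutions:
 g(a) = -acos((-C1 - exp(12*a))/(C1 - exp(12*a)))/3 + 2*pi/3
 g(a) = acos((-C1 - exp(12*a))/(C1 - exp(12*a)))/3


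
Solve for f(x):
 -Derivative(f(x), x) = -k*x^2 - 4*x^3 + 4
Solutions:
 f(x) = C1 + k*x^3/3 + x^4 - 4*x


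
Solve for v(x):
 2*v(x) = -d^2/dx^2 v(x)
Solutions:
 v(x) = C1*sin(sqrt(2)*x) + C2*cos(sqrt(2)*x)


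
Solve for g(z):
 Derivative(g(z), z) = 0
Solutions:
 g(z) = C1


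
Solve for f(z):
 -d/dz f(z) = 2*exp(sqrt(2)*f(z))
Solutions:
 f(z) = sqrt(2)*(2*log(1/(C1 + 2*z)) - log(2))/4


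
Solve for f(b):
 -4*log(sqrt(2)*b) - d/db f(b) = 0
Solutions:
 f(b) = C1 - 4*b*log(b) - b*log(4) + 4*b


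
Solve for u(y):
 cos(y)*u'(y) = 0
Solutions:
 u(y) = C1


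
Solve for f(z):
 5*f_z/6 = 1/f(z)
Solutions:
 f(z) = -sqrt(C1 + 60*z)/5
 f(z) = sqrt(C1 + 60*z)/5


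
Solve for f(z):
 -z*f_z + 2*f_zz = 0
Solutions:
 f(z) = C1 + C2*erfi(z/2)


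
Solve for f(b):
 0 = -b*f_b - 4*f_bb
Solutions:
 f(b) = C1 + C2*erf(sqrt(2)*b/4)


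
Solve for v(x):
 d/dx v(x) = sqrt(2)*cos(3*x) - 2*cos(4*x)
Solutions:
 v(x) = C1 + sqrt(2)*sin(3*x)/3 - sin(4*x)/2


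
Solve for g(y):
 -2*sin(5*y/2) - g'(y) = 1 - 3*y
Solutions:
 g(y) = C1 + 3*y^2/2 - y + 4*cos(5*y/2)/5


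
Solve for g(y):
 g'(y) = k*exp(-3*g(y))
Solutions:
 g(y) = log(C1 + 3*k*y)/3
 g(y) = log((-3^(1/3) - 3^(5/6)*I)*(C1 + k*y)^(1/3)/2)
 g(y) = log((-3^(1/3) + 3^(5/6)*I)*(C1 + k*y)^(1/3)/2)


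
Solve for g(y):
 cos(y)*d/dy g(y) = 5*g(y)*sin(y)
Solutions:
 g(y) = C1/cos(y)^5


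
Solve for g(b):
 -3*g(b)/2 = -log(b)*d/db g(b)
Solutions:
 g(b) = C1*exp(3*li(b)/2)


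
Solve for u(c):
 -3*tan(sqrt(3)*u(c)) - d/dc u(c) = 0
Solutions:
 u(c) = sqrt(3)*(pi - asin(C1*exp(-3*sqrt(3)*c)))/3
 u(c) = sqrt(3)*asin(C1*exp(-3*sqrt(3)*c))/3


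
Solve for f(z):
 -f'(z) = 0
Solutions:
 f(z) = C1


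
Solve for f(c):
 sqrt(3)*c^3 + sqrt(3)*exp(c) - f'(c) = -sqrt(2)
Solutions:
 f(c) = C1 + sqrt(3)*c^4/4 + sqrt(2)*c + sqrt(3)*exp(c)


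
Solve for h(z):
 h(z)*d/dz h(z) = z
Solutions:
 h(z) = -sqrt(C1 + z^2)
 h(z) = sqrt(C1 + z^2)


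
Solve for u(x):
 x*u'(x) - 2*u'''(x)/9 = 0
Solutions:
 u(x) = C1 + Integral(C2*airyai(6^(2/3)*x/2) + C3*airybi(6^(2/3)*x/2), x)


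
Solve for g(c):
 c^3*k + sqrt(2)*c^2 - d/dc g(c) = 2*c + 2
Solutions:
 g(c) = C1 + c^4*k/4 + sqrt(2)*c^3/3 - c^2 - 2*c


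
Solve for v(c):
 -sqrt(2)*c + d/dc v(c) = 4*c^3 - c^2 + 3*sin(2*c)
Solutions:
 v(c) = C1 + c^4 - c^3/3 + sqrt(2)*c^2/2 - 3*cos(2*c)/2


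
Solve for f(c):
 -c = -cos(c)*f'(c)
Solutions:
 f(c) = C1 + Integral(c/cos(c), c)


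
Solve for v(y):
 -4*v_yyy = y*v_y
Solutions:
 v(y) = C1 + Integral(C2*airyai(-2^(1/3)*y/2) + C3*airybi(-2^(1/3)*y/2), y)


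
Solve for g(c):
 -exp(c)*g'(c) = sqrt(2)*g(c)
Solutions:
 g(c) = C1*exp(sqrt(2)*exp(-c))


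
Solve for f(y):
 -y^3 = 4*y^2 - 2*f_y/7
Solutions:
 f(y) = C1 + 7*y^4/8 + 14*y^3/3


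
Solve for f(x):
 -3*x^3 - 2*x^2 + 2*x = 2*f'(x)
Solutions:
 f(x) = C1 - 3*x^4/8 - x^3/3 + x^2/2


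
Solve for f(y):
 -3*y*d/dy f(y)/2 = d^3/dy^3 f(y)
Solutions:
 f(y) = C1 + Integral(C2*airyai(-2^(2/3)*3^(1/3)*y/2) + C3*airybi(-2^(2/3)*3^(1/3)*y/2), y)


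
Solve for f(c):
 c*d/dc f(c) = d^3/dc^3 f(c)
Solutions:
 f(c) = C1 + Integral(C2*airyai(c) + C3*airybi(c), c)


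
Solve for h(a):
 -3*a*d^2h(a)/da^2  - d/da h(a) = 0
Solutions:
 h(a) = C1 + C2*a^(2/3)


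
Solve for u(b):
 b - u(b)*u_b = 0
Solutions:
 u(b) = -sqrt(C1 + b^2)
 u(b) = sqrt(C1 + b^2)


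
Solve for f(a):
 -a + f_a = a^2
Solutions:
 f(a) = C1 + a^3/3 + a^2/2


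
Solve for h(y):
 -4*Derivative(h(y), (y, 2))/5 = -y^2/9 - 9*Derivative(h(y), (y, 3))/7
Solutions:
 h(y) = C1 + C2*y + C3*exp(28*y/45) + 5*y^4/432 + 25*y^3/336 + 1125*y^2/3136


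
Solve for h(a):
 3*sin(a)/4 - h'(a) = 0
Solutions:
 h(a) = C1 - 3*cos(a)/4


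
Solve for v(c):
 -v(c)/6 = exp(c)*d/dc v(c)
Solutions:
 v(c) = C1*exp(exp(-c)/6)


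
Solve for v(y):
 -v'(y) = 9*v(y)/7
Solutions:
 v(y) = C1*exp(-9*y/7)


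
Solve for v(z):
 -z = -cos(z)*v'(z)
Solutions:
 v(z) = C1 + Integral(z/cos(z), z)


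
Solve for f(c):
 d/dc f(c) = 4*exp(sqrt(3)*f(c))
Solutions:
 f(c) = sqrt(3)*(2*log(-1/(C1 + 4*c)) - log(3))/6


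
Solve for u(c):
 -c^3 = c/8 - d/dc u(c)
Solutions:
 u(c) = C1 + c^4/4 + c^2/16


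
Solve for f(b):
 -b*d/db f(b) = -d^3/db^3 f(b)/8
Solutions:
 f(b) = C1 + Integral(C2*airyai(2*b) + C3*airybi(2*b), b)


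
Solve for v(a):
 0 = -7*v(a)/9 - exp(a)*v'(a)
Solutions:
 v(a) = C1*exp(7*exp(-a)/9)


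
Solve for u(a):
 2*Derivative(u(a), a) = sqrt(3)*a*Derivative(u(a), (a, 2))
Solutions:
 u(a) = C1 + C2*a^(1 + 2*sqrt(3)/3)


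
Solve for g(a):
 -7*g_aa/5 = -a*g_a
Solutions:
 g(a) = C1 + C2*erfi(sqrt(70)*a/14)


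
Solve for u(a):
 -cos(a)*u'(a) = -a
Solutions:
 u(a) = C1 + Integral(a/cos(a), a)


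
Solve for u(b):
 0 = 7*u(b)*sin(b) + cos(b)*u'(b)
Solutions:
 u(b) = C1*cos(b)^7


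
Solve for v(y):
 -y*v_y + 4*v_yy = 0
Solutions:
 v(y) = C1 + C2*erfi(sqrt(2)*y/4)


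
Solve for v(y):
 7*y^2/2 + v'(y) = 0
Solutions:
 v(y) = C1 - 7*y^3/6


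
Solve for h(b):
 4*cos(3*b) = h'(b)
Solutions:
 h(b) = C1 + 4*sin(3*b)/3


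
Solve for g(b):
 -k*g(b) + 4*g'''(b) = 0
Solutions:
 g(b) = C1*exp(2^(1/3)*b*k^(1/3)/2) + C2*exp(2^(1/3)*b*k^(1/3)*(-1 + sqrt(3)*I)/4) + C3*exp(-2^(1/3)*b*k^(1/3)*(1 + sqrt(3)*I)/4)


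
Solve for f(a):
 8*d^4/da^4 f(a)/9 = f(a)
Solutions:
 f(a) = C1*exp(-2^(1/4)*sqrt(3)*a/2) + C2*exp(2^(1/4)*sqrt(3)*a/2) + C3*sin(2^(1/4)*sqrt(3)*a/2) + C4*cos(2^(1/4)*sqrt(3)*a/2)


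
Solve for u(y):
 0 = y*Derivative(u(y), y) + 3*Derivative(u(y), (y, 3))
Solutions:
 u(y) = C1 + Integral(C2*airyai(-3^(2/3)*y/3) + C3*airybi(-3^(2/3)*y/3), y)


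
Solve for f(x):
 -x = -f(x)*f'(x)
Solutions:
 f(x) = -sqrt(C1 + x^2)
 f(x) = sqrt(C1 + x^2)


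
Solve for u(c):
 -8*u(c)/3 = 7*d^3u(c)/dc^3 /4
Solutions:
 u(c) = C3*exp(-2*42^(2/3)*c/21) + (C1*sin(14^(2/3)*3^(1/6)*c/7) + C2*cos(14^(2/3)*3^(1/6)*c/7))*exp(42^(2/3)*c/21)


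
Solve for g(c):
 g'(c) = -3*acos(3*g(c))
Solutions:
 Integral(1/acos(3*_y), (_y, g(c))) = C1 - 3*c


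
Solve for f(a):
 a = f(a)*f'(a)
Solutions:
 f(a) = -sqrt(C1 + a^2)
 f(a) = sqrt(C1 + a^2)


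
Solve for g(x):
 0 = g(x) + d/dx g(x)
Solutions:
 g(x) = C1*exp(-x)


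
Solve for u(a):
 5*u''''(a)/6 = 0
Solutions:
 u(a) = C1 + C2*a + C3*a^2 + C4*a^3


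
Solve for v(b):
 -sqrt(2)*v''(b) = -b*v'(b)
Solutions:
 v(b) = C1 + C2*erfi(2^(1/4)*b/2)


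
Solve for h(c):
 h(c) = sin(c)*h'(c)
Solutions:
 h(c) = C1*sqrt(cos(c) - 1)/sqrt(cos(c) + 1)


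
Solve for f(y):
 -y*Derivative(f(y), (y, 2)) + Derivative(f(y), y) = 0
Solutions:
 f(y) = C1 + C2*y^2


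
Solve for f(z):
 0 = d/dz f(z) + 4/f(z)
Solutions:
 f(z) = -sqrt(C1 - 8*z)
 f(z) = sqrt(C1 - 8*z)


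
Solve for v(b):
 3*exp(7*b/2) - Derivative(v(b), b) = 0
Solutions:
 v(b) = C1 + 6*exp(7*b/2)/7


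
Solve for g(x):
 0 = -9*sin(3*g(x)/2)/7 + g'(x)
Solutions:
 -9*x/7 + log(cos(3*g(x)/2) - 1)/3 - log(cos(3*g(x)/2) + 1)/3 = C1


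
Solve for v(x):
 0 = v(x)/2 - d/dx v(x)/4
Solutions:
 v(x) = C1*exp(2*x)


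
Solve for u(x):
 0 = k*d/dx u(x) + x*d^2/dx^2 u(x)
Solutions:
 u(x) = C1 + x^(1 - re(k))*(C2*sin(log(x)*Abs(im(k))) + C3*cos(log(x)*im(k)))


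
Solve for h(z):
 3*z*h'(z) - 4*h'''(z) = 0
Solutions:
 h(z) = C1 + Integral(C2*airyai(6^(1/3)*z/2) + C3*airybi(6^(1/3)*z/2), z)


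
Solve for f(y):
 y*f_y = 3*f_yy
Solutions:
 f(y) = C1 + C2*erfi(sqrt(6)*y/6)


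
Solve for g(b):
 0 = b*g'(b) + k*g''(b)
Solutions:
 g(b) = C1 + C2*sqrt(k)*erf(sqrt(2)*b*sqrt(1/k)/2)


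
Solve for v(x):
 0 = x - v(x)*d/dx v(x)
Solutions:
 v(x) = -sqrt(C1 + x^2)
 v(x) = sqrt(C1 + x^2)


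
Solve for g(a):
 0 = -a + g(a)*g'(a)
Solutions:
 g(a) = -sqrt(C1 + a^2)
 g(a) = sqrt(C1 + a^2)


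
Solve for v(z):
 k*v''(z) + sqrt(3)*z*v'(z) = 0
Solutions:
 v(z) = C1 + C2*sqrt(k)*erf(sqrt(2)*3^(1/4)*z*sqrt(1/k)/2)


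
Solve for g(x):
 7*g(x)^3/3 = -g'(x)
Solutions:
 g(x) = -sqrt(6)*sqrt(-1/(C1 - 7*x))/2
 g(x) = sqrt(6)*sqrt(-1/(C1 - 7*x))/2


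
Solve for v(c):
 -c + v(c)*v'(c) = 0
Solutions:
 v(c) = -sqrt(C1 + c^2)
 v(c) = sqrt(C1 + c^2)


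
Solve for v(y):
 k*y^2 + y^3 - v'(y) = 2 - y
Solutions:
 v(y) = C1 + k*y^3/3 + y^4/4 + y^2/2 - 2*y


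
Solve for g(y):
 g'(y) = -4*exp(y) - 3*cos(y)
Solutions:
 g(y) = C1 - 4*exp(y) - 3*sin(y)


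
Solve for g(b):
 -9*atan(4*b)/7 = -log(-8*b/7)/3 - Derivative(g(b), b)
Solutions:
 g(b) = C1 - b*log(-b)/3 + 9*b*atan(4*b)/7 - b*log(2) + b/3 + b*log(7)/3 - 9*log(16*b^2 + 1)/56


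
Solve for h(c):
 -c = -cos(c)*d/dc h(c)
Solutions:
 h(c) = C1 + Integral(c/cos(c), c)


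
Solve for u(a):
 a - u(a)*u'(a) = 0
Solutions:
 u(a) = -sqrt(C1 + a^2)
 u(a) = sqrt(C1 + a^2)


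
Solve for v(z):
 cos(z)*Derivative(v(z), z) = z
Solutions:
 v(z) = C1 + Integral(z/cos(z), z)


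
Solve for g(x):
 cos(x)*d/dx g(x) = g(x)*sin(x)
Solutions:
 g(x) = C1/cos(x)


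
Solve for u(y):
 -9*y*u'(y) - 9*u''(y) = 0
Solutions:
 u(y) = C1 + C2*erf(sqrt(2)*y/2)


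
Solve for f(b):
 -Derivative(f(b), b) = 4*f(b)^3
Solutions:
 f(b) = -sqrt(2)*sqrt(-1/(C1 - 4*b))/2
 f(b) = sqrt(2)*sqrt(-1/(C1 - 4*b))/2


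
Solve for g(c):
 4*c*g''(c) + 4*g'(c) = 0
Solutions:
 g(c) = C1 + C2*log(c)


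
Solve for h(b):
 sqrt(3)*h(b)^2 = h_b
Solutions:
 h(b) = -1/(C1 + sqrt(3)*b)


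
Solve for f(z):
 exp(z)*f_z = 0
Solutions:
 f(z) = C1


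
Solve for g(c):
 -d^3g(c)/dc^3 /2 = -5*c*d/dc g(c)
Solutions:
 g(c) = C1 + Integral(C2*airyai(10^(1/3)*c) + C3*airybi(10^(1/3)*c), c)


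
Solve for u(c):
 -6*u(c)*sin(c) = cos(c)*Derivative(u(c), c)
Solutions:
 u(c) = C1*cos(c)^6


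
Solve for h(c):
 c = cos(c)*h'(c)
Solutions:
 h(c) = C1 + Integral(c/cos(c), c)


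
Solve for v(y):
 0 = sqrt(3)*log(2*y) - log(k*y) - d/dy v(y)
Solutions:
 v(y) = C1 + y*(-log(k) - sqrt(3) + 1 + sqrt(3)*log(2)) + y*(-1 + sqrt(3))*log(y)


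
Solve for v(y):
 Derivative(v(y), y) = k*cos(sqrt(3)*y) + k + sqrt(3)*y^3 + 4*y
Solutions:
 v(y) = C1 + k*y + sqrt(3)*k*sin(sqrt(3)*y)/3 + sqrt(3)*y^4/4 + 2*y^2


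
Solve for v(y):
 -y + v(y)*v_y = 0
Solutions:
 v(y) = -sqrt(C1 + y^2)
 v(y) = sqrt(C1 + y^2)


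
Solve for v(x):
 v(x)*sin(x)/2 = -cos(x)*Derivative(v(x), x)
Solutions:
 v(x) = C1*sqrt(cos(x))


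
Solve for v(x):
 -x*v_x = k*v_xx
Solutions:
 v(x) = C1 + C2*sqrt(k)*erf(sqrt(2)*x*sqrt(1/k)/2)


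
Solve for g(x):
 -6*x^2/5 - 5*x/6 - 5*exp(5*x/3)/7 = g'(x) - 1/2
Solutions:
 g(x) = C1 - 2*x^3/5 - 5*x^2/12 + x/2 - 3*exp(5*x/3)/7


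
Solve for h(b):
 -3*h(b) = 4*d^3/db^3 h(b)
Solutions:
 h(b) = C3*exp(-6^(1/3)*b/2) + (C1*sin(2^(1/3)*3^(5/6)*b/4) + C2*cos(2^(1/3)*3^(5/6)*b/4))*exp(6^(1/3)*b/4)


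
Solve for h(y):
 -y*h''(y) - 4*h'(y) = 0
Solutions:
 h(y) = C1 + C2/y^3


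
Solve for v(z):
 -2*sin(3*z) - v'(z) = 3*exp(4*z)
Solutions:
 v(z) = C1 - 3*exp(4*z)/4 + 2*cos(3*z)/3


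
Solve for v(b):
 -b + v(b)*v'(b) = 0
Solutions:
 v(b) = -sqrt(C1 + b^2)
 v(b) = sqrt(C1 + b^2)


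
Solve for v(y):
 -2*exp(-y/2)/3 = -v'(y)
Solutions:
 v(y) = C1 - 4*exp(-y/2)/3


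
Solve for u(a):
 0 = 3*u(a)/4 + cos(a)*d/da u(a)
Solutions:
 u(a) = C1*(sin(a) - 1)^(3/8)/(sin(a) + 1)^(3/8)


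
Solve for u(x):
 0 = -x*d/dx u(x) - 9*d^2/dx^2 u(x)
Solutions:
 u(x) = C1 + C2*erf(sqrt(2)*x/6)


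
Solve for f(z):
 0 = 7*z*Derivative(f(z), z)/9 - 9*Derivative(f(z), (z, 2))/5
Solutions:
 f(z) = C1 + C2*erfi(sqrt(70)*z/18)


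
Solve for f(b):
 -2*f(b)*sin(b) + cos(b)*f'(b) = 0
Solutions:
 f(b) = C1/cos(b)^2


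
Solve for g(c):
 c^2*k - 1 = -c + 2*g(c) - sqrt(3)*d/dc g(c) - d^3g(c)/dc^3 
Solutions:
 g(c) = C1*exp(c*(-3*(1 + sqrt(sqrt(3)/9 + 1))^(1/3) + sqrt(3)/(1 + sqrt(sqrt(3)/9 + 1))^(1/3))/6)*sin(c*((1 + sqrt(sqrt(3)/9 + 1))^(-1/3) + sqrt(3)*(1 + sqrt(sqrt(3)/9 + 1))^(1/3))/2) + C2*exp(c*(-3*(1 + sqrt(sqrt(3)/9 + 1))^(1/3) + sqrt(3)/(1 + sqrt(sqrt(3)/9 + 1))^(1/3))/6)*cos(c*((1 + sqrt(sqrt(3)/9 + 1))^(-1/3) + sqrt(3)*(1 + sqrt(sqrt(3)/9 + 1))^(1/3))/2) + C3*exp(c*(-sqrt(3)/(3*(1 + sqrt(sqrt(3)/9 + 1))^(1/3)) + (1 + sqrt(sqrt(3)/9 + 1))^(1/3))) + c^2*k/2 + sqrt(3)*c*k/2 + c/2 + 3*k/4 - 1/2 + sqrt(3)/4


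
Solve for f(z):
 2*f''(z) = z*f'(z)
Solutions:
 f(z) = C1 + C2*erfi(z/2)


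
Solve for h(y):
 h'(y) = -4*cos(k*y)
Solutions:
 h(y) = C1 - 4*sin(k*y)/k


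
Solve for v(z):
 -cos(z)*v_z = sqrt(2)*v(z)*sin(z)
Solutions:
 v(z) = C1*cos(z)^(sqrt(2))


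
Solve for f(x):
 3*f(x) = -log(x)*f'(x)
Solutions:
 f(x) = C1*exp(-3*li(x))


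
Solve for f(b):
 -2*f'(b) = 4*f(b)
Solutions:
 f(b) = C1*exp(-2*b)


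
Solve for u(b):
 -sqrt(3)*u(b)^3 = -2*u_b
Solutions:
 u(b) = -sqrt(-1/(C1 + sqrt(3)*b))
 u(b) = sqrt(-1/(C1 + sqrt(3)*b))


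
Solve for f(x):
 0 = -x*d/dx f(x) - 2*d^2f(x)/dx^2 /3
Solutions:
 f(x) = C1 + C2*erf(sqrt(3)*x/2)


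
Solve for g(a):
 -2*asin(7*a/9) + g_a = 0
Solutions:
 g(a) = C1 + 2*a*asin(7*a/9) + 2*sqrt(81 - 49*a^2)/7


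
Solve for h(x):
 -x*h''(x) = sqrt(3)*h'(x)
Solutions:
 h(x) = C1 + C2*x^(1 - sqrt(3))


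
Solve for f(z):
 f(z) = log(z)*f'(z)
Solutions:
 f(z) = C1*exp(li(z))


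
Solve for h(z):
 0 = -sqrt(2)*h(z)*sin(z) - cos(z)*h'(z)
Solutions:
 h(z) = C1*cos(z)^(sqrt(2))


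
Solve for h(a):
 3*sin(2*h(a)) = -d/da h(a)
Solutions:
 h(a) = pi - acos((-C1 - exp(12*a))/(C1 - exp(12*a)))/2
 h(a) = acos((-C1 - exp(12*a))/(C1 - exp(12*a)))/2


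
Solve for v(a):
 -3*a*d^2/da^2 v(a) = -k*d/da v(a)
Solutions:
 v(a) = C1 + a^(re(k)/3 + 1)*(C2*sin(log(a)*Abs(im(k))/3) + C3*cos(log(a)*im(k)/3))


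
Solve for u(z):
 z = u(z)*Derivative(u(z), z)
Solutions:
 u(z) = -sqrt(C1 + z^2)
 u(z) = sqrt(C1 + z^2)


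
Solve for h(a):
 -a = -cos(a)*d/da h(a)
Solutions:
 h(a) = C1 + Integral(a/cos(a), a)


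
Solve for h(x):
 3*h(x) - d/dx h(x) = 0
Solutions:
 h(x) = C1*exp(3*x)


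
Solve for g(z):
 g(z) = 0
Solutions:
 g(z) = 0


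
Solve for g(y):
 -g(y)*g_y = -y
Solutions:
 g(y) = -sqrt(C1 + y^2)
 g(y) = sqrt(C1 + y^2)


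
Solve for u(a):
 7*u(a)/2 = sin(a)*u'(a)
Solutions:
 u(a) = C1*(cos(a) - 1)^(7/4)/(cos(a) + 1)^(7/4)


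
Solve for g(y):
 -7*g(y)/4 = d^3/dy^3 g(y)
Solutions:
 g(y) = C3*exp(-14^(1/3)*y/2) + (C1*sin(14^(1/3)*sqrt(3)*y/4) + C2*cos(14^(1/3)*sqrt(3)*y/4))*exp(14^(1/3)*y/4)


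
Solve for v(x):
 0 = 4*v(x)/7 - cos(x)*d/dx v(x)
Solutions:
 v(x) = C1*(sin(x) + 1)^(2/7)/(sin(x) - 1)^(2/7)


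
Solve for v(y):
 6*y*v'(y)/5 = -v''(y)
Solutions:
 v(y) = C1 + C2*erf(sqrt(15)*y/5)


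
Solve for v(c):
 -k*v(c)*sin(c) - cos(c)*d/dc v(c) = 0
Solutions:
 v(c) = C1*exp(k*log(cos(c)))


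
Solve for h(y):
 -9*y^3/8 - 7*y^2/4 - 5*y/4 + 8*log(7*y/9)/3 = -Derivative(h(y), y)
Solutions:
 h(y) = C1 + 9*y^4/32 + 7*y^3/12 + 5*y^2/8 - 8*y*log(y)/3 - 8*y*log(7)/3 + 8*y/3 + 16*y*log(3)/3


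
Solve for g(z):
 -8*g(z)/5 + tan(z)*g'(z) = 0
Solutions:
 g(z) = C1*sin(z)^(8/5)


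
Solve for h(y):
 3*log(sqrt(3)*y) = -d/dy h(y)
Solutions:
 h(y) = C1 - 3*y*log(y) - 3*y*log(3)/2 + 3*y


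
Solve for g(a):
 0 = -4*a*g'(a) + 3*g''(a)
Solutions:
 g(a) = C1 + C2*erfi(sqrt(6)*a/3)


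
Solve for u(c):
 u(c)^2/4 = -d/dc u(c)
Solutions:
 u(c) = 4/(C1 + c)


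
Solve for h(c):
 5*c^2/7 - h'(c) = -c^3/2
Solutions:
 h(c) = C1 + c^4/8 + 5*c^3/21


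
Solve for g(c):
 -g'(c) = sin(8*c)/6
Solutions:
 g(c) = C1 + cos(8*c)/48


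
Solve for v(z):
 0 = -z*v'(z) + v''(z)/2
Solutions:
 v(z) = C1 + C2*erfi(z)


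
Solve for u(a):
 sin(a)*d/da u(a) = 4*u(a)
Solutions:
 u(a) = C1*(cos(a)^2 - 2*cos(a) + 1)/(cos(a)^2 + 2*cos(a) + 1)


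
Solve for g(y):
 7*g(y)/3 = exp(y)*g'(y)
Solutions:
 g(y) = C1*exp(-7*exp(-y)/3)


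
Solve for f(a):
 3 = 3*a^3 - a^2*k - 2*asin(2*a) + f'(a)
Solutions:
 f(a) = C1 - 3*a^4/4 + a^3*k/3 + 2*a*asin(2*a) + 3*a + sqrt(1 - 4*a^2)


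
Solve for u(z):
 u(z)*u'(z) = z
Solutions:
 u(z) = -sqrt(C1 + z^2)
 u(z) = sqrt(C1 + z^2)


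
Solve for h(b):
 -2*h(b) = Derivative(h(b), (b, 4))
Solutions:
 h(b) = (C1*sin(2^(3/4)*b/2) + C2*cos(2^(3/4)*b/2))*exp(-2^(3/4)*b/2) + (C3*sin(2^(3/4)*b/2) + C4*cos(2^(3/4)*b/2))*exp(2^(3/4)*b/2)


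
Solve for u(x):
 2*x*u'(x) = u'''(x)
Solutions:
 u(x) = C1 + Integral(C2*airyai(2^(1/3)*x) + C3*airybi(2^(1/3)*x), x)


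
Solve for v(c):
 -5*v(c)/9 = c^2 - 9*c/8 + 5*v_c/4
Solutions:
 v(c) = C1*exp(-4*c/9) - 9*c^2/5 + 81*c/8 - 729/32


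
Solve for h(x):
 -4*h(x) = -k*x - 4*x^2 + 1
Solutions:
 h(x) = k*x/4 + x^2 - 1/4


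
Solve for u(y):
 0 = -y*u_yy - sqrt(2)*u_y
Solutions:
 u(y) = C1 + C2*y^(1 - sqrt(2))


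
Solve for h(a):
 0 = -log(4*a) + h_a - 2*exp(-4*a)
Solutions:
 h(a) = C1 + a*log(a) + a*(-1 + 2*log(2)) - exp(-4*a)/2


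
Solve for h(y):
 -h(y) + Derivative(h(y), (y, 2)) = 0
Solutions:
 h(y) = C1*exp(-y) + C2*exp(y)


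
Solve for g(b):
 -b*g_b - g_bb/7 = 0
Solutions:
 g(b) = C1 + C2*erf(sqrt(14)*b/2)


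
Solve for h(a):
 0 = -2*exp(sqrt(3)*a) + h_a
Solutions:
 h(a) = C1 + 2*sqrt(3)*exp(sqrt(3)*a)/3
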